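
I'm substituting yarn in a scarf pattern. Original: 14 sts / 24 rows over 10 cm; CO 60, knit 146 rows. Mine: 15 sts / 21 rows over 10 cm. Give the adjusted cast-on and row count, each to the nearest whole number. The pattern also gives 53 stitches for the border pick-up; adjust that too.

Stitches: 60 × 15/14 = 64.29 → 64.
Rows: 146 × 21/24 = 127.75 → 128.
border pick-up: 53 × 15/14 = 56.79 → 57.

Cast on 64 stitches; work 128 rows; border pick-up 57 stitches.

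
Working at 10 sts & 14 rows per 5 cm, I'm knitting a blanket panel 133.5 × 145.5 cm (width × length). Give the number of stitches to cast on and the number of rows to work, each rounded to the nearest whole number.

Cast on 267 stitches and work 407 rows.

Stitch gauge = 10/5 = 2 sts/cm; 133.5 × 2 = 267.00 → 267 sts.
Row gauge = 14/5 = 2.8 rows/cm; 145.5 × 2.8 = 407.40 → 407 rows.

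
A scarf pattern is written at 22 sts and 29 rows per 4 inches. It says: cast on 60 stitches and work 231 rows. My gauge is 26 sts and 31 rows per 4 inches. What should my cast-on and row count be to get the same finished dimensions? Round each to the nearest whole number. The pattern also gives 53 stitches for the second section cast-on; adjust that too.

Cast on 71 stitches; work 247 rows; second section cast-on 63 stitches.

Stitches: 60 × 26/22 = 70.91 → 71.
Rows: 231 × 31/29 = 246.93 → 247.
second section cast-on: 53 × 26/22 = 62.64 → 63.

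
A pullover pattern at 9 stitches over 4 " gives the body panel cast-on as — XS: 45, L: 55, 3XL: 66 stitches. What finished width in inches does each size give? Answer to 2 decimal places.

9/4 = 2.25 sts per in.
XS: 45 / 2.25 = 20.000 → 20.00 in.
L: 55 / 2.25 = 24.444 → 24.44 in.
3XL: 66 / 2.25 = 29.333 → 29.33 in.

XS 20.00 inches; L 24.44 inches; 3XL 29.33 inches.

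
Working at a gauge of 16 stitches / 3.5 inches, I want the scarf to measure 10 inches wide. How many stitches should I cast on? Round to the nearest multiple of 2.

CO 46 sts.

16 stitches / 3.5 in = 4.571 stitches per inch.
10 × 4.571 = 45.71 stitches.
Round to nearest multiple of 2 → 46.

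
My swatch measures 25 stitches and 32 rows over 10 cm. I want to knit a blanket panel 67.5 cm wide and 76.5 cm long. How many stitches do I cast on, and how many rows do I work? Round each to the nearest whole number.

Stitch gauge = 25/10 = 2.5 sts/cm; 67.5 × 2.5 = 168.75 → 169 sts.
Row gauge = 32/10 = 3.2 rows/cm; 76.5 × 3.2 = 244.80 → 245 rows.

Cast on 169 stitches and work 245 rows.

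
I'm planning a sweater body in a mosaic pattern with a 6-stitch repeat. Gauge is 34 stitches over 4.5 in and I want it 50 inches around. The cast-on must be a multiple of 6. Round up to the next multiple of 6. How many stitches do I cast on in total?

378 stitches.

34 / 4.5 = 7.556 sts per inch.
50 × 7.556 = 377.78 sts.
Next multiple of 6: 378.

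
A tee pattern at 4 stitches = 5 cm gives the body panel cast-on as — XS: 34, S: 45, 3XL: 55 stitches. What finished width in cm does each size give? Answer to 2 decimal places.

XS 42.50 cm; S 56.25 cm; 3XL 68.75 cm.

4/5 = 0.8 sts per cm.
XS: 34 / 0.8 = 42.500 → 42.50 cm.
S: 45 / 0.8 = 56.250 → 56.25 cm.
3XL: 55 / 0.8 = 68.750 → 68.75 cm.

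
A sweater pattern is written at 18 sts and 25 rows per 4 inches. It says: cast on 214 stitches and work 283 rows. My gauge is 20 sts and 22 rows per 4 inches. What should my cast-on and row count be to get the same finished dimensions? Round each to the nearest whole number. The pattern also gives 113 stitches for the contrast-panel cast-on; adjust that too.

Cast on 238 stitches; work 249 rows; contrast-panel cast-on 126 stitches.

Stitches: 214 × 20/18 = 237.78 → 238.
Rows: 283 × 22/25 = 249.04 → 249.
contrast-panel cast-on: 113 × 20/18 = 125.56 → 126.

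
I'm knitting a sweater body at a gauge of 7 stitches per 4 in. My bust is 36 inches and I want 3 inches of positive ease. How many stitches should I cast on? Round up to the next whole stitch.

CO 69 sts.

Finished = 36 + 3 = 39 in.
7 / 4 = 1.75 sts per inch.
39.00 × 1.75 = 68.25 sts.
→ 69 sts.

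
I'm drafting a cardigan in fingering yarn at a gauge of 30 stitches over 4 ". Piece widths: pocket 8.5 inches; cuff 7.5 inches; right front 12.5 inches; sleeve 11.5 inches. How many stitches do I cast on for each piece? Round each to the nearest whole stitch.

pocket 64; cuff 56; right front 94; sleeve 86.

Rate = 30/4 = 7.5 sts per in.
pocket: 8.5 × 7.5 = 63.75 → 64.
cuff: 7.5 × 7.5 = 56.25 → 56.
right front: 12.5 × 7.5 = 93.75 → 94.
sleeve: 11.5 × 7.5 = 86.25 → 86.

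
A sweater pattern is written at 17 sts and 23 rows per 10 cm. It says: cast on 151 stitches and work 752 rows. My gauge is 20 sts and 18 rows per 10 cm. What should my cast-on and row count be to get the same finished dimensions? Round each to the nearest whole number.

Cast on 178 stitches; work 589 rows.

Stitches: 151 × 20/17 = 177.65 → 178.
Rows: 752 × 18/23 = 588.52 → 589.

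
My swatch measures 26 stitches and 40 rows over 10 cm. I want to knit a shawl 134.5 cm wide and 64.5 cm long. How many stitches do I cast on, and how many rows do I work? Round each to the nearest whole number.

Cast on 350 stitches and work 258 rows.

Stitch gauge = 26/10 = 2.6 sts/cm; 134.5 × 2.6 = 349.70 → 350 sts.
Row gauge = 40/10 = 4 rows/cm; 64.5 × 4 = 258.00 → 258 rows.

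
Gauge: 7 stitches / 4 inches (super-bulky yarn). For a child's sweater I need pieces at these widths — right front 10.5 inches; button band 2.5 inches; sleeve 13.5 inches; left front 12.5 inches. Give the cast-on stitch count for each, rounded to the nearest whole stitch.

right front 18; button band 4; sleeve 24; left front 22.

Rate = 7/4 = 1.75 sts per in.
right front: 10.5 × 1.75 = 18.38 → 18.
button band: 2.5 × 1.75 = 4.38 → 4.
sleeve: 13.5 × 1.75 = 23.62 → 24.
left front: 12.5 × 1.75 = 21.88 → 22.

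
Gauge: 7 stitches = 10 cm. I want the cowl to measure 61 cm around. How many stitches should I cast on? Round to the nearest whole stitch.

7 stitches / 10 cm = 0.7 stitches per cm.
61 × 0.7 = 42.70 stitches.
Round to nearest → 43.

CO 43 sts.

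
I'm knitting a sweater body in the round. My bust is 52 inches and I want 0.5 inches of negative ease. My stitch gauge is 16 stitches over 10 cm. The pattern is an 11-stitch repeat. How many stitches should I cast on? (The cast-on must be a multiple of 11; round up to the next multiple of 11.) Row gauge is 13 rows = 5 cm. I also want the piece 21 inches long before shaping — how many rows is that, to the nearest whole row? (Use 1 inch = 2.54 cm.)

Finished = 52 − 0.5 = 51.5 inches.
51.5 inches × 2.54 = 130.81 cm.
16/10 = 1.6 sts per cm; 130.81 × 1.6 = 209.30 sts.
Next multiple of 11 → 220.
21 inches = 53.34 cm; × 2.6 = 138.68 → 139 rows.

Cast on 220 stitches; work 139 rows.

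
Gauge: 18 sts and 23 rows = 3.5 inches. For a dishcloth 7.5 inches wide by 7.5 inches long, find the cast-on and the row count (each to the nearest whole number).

Stitch gauge = 18/3.5 = 5.143 sts/in; 7.5 × 5.143 = 38.57 → 39 sts.
Row gauge = 23/3.5 = 6.571 rows/in; 7.5 × 6.571 = 49.29 → 49 rows.

Cast on 39 stitches and work 49 rows.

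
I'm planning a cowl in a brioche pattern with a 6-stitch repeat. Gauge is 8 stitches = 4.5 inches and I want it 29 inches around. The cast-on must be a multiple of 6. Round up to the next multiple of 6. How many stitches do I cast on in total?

8 / 4.5 = 1.778 sts per inch.
29 × 1.778 = 51.56 sts.
Next multiple of 6: 54.

Cast on 54 stitches.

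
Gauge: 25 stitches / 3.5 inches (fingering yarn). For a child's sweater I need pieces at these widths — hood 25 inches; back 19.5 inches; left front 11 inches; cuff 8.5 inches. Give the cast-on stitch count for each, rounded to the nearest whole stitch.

hood 179; back 139; left front 79; cuff 61.

Rate = 25/3.5 = 7.143 sts per in.
hood: 25 × 7.143 = 178.57 → 179.
back: 19.5 × 7.143 = 139.29 → 139.
left front: 11 × 7.143 = 78.57 → 79.
cuff: 8.5 × 7.143 = 60.71 → 61.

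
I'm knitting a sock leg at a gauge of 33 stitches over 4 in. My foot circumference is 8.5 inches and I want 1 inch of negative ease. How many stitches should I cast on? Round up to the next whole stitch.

Finished = 8.5 − 1 = 7.5 in.
33 / 4 = 8.25 sts per inch.
7.50 × 8.25 = 61.88 sts.
→ 62 sts.

CO 62 sts.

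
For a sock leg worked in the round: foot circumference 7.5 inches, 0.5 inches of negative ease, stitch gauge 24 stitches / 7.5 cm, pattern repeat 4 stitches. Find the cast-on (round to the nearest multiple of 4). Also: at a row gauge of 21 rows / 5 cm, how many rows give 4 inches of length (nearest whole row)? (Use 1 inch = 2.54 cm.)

Cast on 56 stitches; work 43 rows.

Finished = 7.5 − 0.5 = 7 inches.
7 inches × 2.54 = 17.78 cm.
24/7.5 = 3.2 sts per cm; 17.78 × 3.2 = 56.90 sts.
Nearest multiple of 4 → 56.
4 inches = 10.16 cm; × 4.2 = 42.67 → 43 rows.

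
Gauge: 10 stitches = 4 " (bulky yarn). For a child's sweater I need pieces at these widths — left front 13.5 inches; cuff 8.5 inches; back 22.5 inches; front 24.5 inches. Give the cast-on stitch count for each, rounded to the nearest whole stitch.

Rate = 10/4 = 2.5 sts per in.
left front: 13.5 × 2.5 = 33.75 → 34.
cuff: 8.5 × 2.5 = 21.25 → 21.
back: 22.5 × 2.5 = 56.25 → 56.
front: 24.5 × 2.5 = 61.25 → 61.

left front 34; cuff 21; back 56; front 61.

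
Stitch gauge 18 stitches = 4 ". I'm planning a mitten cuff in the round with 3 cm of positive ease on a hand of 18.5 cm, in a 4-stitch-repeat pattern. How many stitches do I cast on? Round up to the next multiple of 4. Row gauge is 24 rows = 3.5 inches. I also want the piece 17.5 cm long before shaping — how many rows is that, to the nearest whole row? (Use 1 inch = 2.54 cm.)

Finished = 18.5 + 3 = 21.5 cm.
21.5 cm × 1/2.54 = 8.46 inches.
18/4 = 4.5 sts per in; 8.46 × 4.5 = 38.09 sts.
Next multiple of 4 → 40.
17.5 cm = 6.89 inches; × 6.857 = 47.24 → 47 rows.

Cast on 40 stitches; work 47 rows.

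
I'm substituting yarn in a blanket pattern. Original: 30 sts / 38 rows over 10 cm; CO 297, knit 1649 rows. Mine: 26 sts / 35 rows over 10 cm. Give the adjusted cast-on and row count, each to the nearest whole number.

Stitches: 297 × 26/30 = 257.40 → 257.
Rows: 1649 × 35/38 = 1518.82 → 1519.

Cast on 257 stitches; work 1519 rows.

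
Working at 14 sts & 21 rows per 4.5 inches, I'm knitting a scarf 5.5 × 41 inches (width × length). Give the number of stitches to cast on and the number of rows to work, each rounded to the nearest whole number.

Stitch gauge = 14/4.5 = 3.111 sts/in; 5.5 × 3.111 = 17.11 → 17 sts.
Row gauge = 21/4.5 = 4.667 rows/in; 41 × 4.667 = 191.33 → 191 rows.

Cast on 17 stitches and work 191 rows.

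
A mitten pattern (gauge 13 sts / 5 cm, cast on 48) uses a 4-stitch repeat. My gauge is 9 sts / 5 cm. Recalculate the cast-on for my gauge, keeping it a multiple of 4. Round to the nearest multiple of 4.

48 × 9 / 13 = 33.23.
Nearest multiple of 4: 32.

CO 32 sts.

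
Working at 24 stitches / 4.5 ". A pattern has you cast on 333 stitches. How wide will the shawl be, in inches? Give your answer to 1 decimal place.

62.4 inches.

24 stitches / 4.5 inch = 5.333 stitches per inch.
333 / 5.333 = 62.44 inches.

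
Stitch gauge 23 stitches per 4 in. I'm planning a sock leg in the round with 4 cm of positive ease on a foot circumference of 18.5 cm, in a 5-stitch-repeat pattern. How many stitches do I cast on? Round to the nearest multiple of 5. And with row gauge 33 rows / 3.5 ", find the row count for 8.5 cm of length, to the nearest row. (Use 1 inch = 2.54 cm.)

Cast on 50 stitches; work 32 rows.

Finished = 18.5 + 4 = 22.5 cm.
22.5 cm × 1/2.54 = 8.86 inches.
23/4 = 5.75 sts per in; 8.86 × 5.75 = 50.94 sts.
Nearest multiple of 5 → 50.
8.5 cm = 3.35 inches; × 9.429 = 31.55 → 32 rows.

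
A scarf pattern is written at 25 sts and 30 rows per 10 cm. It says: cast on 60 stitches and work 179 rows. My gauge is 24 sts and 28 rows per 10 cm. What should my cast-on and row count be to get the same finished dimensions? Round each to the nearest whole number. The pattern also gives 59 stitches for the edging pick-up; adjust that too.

Cast on 58 stitches; work 167 rows; edging pick-up 57 stitches.

Stitches: 60 × 24/25 = 57.60 → 58.
Rows: 179 × 28/30 = 167.07 → 167.
edging pick-up: 59 × 24/25 = 56.64 → 57.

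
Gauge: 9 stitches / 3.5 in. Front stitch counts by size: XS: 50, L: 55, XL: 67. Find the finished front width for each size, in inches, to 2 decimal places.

XS 19.44 inches; L 21.39 inches; XL 26.06 inches.

9/3.5 = 2.571 sts per in.
XS: 50 / 2.571 = 19.444 → 19.44 in.
L: 55 / 2.571 = 21.389 → 21.39 in.
XL: 67 / 2.571 = 26.056 → 26.06 in.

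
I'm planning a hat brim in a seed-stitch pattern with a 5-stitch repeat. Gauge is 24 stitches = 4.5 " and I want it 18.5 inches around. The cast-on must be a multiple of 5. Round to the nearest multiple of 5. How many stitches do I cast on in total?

24 / 4.5 = 5.333 sts per inch.
18.5 × 5.333 = 98.67 sts.
Nearest multiple of 5: 100.

100 stitches.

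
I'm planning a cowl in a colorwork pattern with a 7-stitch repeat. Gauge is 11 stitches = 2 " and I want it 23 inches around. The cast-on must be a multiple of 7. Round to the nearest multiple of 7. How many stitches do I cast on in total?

Cast on 126 stitches.

11 / 2 = 5.5 sts per inch.
23 × 5.5 = 126.50 sts.
Nearest multiple of 7: 126.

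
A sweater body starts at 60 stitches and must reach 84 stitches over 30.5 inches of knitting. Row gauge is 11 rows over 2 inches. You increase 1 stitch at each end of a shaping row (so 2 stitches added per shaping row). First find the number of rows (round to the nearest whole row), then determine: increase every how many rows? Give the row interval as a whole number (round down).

Increase every 14th row.

Rows = 30.5 × 5.5 = 167.8 → 168 rows.
Stitches to add: 24 → 12 shaping rows (at 2 st each).
168 / 12 = 14.00 → every 14 rows.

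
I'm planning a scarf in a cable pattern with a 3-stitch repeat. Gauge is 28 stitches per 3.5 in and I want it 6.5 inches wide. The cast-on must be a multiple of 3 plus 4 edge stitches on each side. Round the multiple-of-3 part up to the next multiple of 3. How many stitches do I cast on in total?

28 / 3.5 = 8 sts per inch.
6.5 × 8 = 52.00 sts.
Less 8 edge sts → 44.00 for the repeat.
Next multiple of 3: 45.
Add back 8 edge sts → 53.

CO 53 sts.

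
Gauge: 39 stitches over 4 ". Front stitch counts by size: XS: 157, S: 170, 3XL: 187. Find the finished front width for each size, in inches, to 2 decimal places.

39/4 = 9.75 sts per in.
XS: 157 / 9.75 = 16.103 → 16.10 in.
S: 170 / 9.75 = 17.436 → 17.44 in.
3XL: 187 / 9.75 = 19.179 → 19.18 in.

XS 16.10 inches; S 17.44 inches; 3XL 19.18 inches.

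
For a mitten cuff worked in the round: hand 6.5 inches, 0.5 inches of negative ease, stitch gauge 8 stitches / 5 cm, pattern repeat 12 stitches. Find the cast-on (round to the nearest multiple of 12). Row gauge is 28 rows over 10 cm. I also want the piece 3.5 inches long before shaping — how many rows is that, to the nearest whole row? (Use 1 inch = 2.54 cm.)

Finished = 6.5 − 0.5 = 6 inches.
6 inches × 2.54 = 15.24 cm.
8/5 = 1.6 sts per cm; 15.24 × 1.6 = 24.38 sts.
Nearest multiple of 12 → 24.
3.5 inches = 8.89 cm; × 2.8 = 24.89 → 25 rows.

Cast on 24 stitches; work 25 rows.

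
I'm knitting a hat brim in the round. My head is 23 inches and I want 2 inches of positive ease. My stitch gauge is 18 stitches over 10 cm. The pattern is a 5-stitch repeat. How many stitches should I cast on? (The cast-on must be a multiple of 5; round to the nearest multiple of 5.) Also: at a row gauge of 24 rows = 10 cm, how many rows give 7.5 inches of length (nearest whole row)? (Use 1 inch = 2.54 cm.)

Finished = 23 + 2 = 25 inches.
25 inches × 2.54 = 63.50 cm.
18/10 = 1.8 sts per cm; 63.50 × 1.8 = 114.30 sts.
Nearest multiple of 5 → 115.
7.5 inches = 19.05 cm; × 2.4 = 45.72 → 46 rows.

Cast on 115 stitches; work 46 rows.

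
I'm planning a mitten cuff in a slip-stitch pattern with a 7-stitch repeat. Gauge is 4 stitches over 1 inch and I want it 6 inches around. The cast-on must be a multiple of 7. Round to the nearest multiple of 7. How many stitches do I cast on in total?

21 stitches.

4 / 1 = 4 sts per inch.
6 × 4 = 24.00 sts.
Nearest multiple of 7: 21.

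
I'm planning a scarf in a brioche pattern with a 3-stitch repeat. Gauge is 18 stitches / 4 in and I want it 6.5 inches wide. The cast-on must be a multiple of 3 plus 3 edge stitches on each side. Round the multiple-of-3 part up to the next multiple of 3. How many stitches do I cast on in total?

30 stitches.

18 / 4 = 4.5 sts per inch.
6.5 × 4.5 = 29.25 sts.
Less 6 edge sts → 23.25 for the repeat.
Next multiple of 3: 24.
Add back 6 edge sts → 30.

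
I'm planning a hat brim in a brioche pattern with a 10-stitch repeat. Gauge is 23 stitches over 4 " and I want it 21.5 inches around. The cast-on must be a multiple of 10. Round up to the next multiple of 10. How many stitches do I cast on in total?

23 / 4 = 5.75 sts per inch.
21.5 × 5.75 = 123.62 sts.
Next multiple of 10: 130.

Cast on 130 stitches.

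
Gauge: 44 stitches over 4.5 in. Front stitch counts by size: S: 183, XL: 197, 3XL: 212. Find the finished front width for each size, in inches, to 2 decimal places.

S 18.72 inches; XL 20.15 inches; 3XL 21.68 inches.

44/4.5 = 9.778 sts per in.
S: 183 / 9.778 = 18.716 → 18.72 in.
XL: 197 / 9.778 = 20.148 → 20.15 in.
3XL: 212 / 9.778 = 21.682 → 21.68 in.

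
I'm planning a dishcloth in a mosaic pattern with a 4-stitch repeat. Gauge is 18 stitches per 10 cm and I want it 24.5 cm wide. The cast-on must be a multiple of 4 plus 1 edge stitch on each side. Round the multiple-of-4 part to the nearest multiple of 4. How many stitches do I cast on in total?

CO 46 sts.

18 / 10 = 1.8 sts per cm.
24.5 × 1.8 = 44.10 sts.
Less 2 edge sts → 42.10 for the repeat.
Nearest multiple of 4: 44.
Add back 2 edge sts → 46.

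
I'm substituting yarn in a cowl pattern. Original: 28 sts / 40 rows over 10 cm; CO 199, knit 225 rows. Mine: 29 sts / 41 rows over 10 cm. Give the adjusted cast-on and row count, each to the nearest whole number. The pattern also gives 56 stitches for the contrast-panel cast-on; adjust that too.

Stitches: 199 × 29/28 = 206.11 → 206.
Rows: 225 × 41/40 = 230.62 → 231.
contrast-panel cast-on: 56 × 29/28 = 58.00 → 58.

Cast on 206 stitches; work 231 rows; contrast-panel cast-on 58 stitches.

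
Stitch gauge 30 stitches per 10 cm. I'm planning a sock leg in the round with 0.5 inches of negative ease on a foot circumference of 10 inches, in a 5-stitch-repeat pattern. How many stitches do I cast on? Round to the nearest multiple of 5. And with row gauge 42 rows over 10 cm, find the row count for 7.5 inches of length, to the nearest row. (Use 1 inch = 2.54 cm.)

Finished = 10 − 0.5 = 9.5 inches.
9.5 inches × 2.54 = 24.13 cm.
30/10 = 3 sts per cm; 24.13 × 3 = 72.39 sts.
Nearest multiple of 5 → 70.
7.5 inches = 19.05 cm; × 4.2 = 80.01 → 80 rows.

Cast on 70 stitches; work 80 rows.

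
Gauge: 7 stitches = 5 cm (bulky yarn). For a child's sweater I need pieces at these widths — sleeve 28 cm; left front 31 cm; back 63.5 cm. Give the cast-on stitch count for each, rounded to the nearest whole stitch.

sleeve 39; left front 43; back 89.

Rate = 7/5 = 1.4 sts per cm.
sleeve: 28 × 1.4 = 39.20 → 39.
left front: 31 × 1.4 = 43.40 → 43.
back: 63.5 × 1.4 = 88.90 → 89.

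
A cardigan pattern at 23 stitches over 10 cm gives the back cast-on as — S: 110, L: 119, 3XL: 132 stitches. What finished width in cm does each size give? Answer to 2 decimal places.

S 47.83 cm; L 51.74 cm; 3XL 57.39 cm.

23/10 = 2.3 sts per cm.
S: 110 / 2.3 = 47.826 → 47.83 cm.
L: 119 / 2.3 = 51.739 → 51.74 cm.
3XL: 132 / 2.3 = 57.391 → 57.39 cm.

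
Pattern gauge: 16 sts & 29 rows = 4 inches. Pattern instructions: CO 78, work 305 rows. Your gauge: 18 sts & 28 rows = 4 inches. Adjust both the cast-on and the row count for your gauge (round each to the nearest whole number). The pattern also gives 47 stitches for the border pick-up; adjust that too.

Stitches: 78 × 18/16 = 87.75 → 88.
Rows: 305 × 28/29 = 294.48 → 294.
border pick-up: 47 × 18/16 = 52.88 → 53.

Cast on 88 stitches; work 294 rows; border pick-up 53 stitches.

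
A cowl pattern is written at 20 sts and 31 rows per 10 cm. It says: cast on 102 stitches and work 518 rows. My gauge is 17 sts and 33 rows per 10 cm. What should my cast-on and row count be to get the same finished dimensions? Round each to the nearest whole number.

Cast on 87 stitches; work 551 rows.

Stitches: 102 × 17/20 = 86.70 → 87.
Rows: 518 × 33/31 = 551.42 → 551.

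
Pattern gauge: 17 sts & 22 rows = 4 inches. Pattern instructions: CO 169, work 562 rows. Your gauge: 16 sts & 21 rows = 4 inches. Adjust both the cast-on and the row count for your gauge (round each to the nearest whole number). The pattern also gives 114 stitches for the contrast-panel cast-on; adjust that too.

Stitches: 169 × 16/17 = 159.06 → 159.
Rows: 562 × 21/22 = 536.45 → 536.
contrast-panel cast-on: 114 × 16/17 = 107.29 → 107.

Cast on 159 stitches; work 536 rows; contrast-panel cast-on 107 stitches.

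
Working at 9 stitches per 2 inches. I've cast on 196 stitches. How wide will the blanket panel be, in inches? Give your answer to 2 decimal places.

43.56 inches.

9 stitches / 2 inch = 4.5 stitches per inch.
196 / 4.5 = 43.556 inches.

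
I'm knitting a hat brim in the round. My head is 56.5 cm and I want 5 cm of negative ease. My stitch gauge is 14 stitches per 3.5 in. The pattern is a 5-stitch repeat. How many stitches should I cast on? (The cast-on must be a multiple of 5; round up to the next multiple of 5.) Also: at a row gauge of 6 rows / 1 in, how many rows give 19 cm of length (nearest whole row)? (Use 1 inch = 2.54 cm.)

Cast on 85 stitches; work 45 rows.

Finished = 56.5 − 5 = 51.5 cm.
51.5 cm × 1/2.54 = 20.28 inches.
14/3.5 = 4 sts per in; 20.28 × 4 = 81.10 sts.
Next multiple of 5 → 85.
19 cm = 7.48 inches; × 6 = 44.88 → 45 rows.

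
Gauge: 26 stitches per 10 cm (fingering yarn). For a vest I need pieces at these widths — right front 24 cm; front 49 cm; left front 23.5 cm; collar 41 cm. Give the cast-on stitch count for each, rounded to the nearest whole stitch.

right front 62; front 127; left front 61; collar 107.

Rate = 26/10 = 2.6 sts per cm.
right front: 24 × 2.6 = 62.40 → 62.
front: 49 × 2.6 = 127.40 → 127.
left front: 23.5 × 2.6 = 61.10 → 61.
collar: 41 × 2.6 = 106.60 → 107.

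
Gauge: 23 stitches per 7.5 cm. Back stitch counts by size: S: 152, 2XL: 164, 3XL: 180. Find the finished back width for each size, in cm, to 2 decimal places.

S 49.57 cm; 2XL 53.48 cm; 3XL 58.70 cm.

23/7.5 = 3.067 sts per cm.
S: 152 / 3.067 = 49.565 → 49.57 cm.
2XL: 164 / 3.067 = 53.478 → 53.48 cm.
3XL: 180 / 3.067 = 58.696 → 58.70 cm.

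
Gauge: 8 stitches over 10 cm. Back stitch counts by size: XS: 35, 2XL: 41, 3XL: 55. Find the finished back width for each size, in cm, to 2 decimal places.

XS 43.75 cm; 2XL 51.25 cm; 3XL 68.75 cm.

8/10 = 0.8 sts per cm.
XS: 35 / 0.8 = 43.750 → 43.75 cm.
2XL: 41 / 0.8 = 51.250 → 51.25 cm.
3XL: 55 / 0.8 = 68.750 → 68.75 cm.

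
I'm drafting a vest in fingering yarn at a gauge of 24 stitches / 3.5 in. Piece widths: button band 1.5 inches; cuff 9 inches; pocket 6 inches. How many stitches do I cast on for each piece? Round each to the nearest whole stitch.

button band 10; cuff 62; pocket 41.

Rate = 24/3.5 = 6.857 sts per in.
button band: 1.5 × 6.857 = 10.29 → 10.
cuff: 9 × 6.857 = 61.71 → 62.
pocket: 6 × 6.857 = 41.14 → 41.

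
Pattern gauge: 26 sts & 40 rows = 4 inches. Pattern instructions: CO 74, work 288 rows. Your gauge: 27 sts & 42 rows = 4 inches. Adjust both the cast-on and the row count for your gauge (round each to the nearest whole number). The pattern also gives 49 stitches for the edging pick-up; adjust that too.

Stitches: 74 × 27/26 = 76.85 → 77.
Rows: 288 × 42/40 = 302.40 → 302.
edging pick-up: 49 × 27/26 = 50.88 → 51.

Cast on 77 stitches; work 302 rows; edging pick-up 51 stitches.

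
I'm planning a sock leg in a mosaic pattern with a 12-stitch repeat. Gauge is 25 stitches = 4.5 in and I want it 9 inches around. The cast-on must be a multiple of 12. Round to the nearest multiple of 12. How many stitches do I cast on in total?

25 / 4.5 = 5.556 sts per inch.
9 × 5.556 = 50.00 sts.
Nearest multiple of 12: 48.

Cast on 48 stitches.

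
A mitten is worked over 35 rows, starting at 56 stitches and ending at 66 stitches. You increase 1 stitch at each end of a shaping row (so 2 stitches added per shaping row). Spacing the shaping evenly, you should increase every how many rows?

Stitches to add: |66 − 56| = 10.
Shaping rows needed: 10 / 2 = 5.
35 rows / 5 = every 7 rows.

Increase every 7th row.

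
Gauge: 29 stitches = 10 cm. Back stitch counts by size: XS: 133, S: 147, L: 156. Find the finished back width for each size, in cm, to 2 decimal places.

XS 45.86 cm; S 50.69 cm; L 53.79 cm.

29/10 = 2.9 sts per cm.
XS: 133 / 2.9 = 45.862 → 45.86 cm.
S: 147 / 2.9 = 50.690 → 50.69 cm.
L: 156 / 2.9 = 53.793 → 53.79 cm.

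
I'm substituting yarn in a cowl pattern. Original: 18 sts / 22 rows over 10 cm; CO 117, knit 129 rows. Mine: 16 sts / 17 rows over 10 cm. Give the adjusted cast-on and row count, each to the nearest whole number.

Stitches: 117 × 16/18 = 104.00 → 104.
Rows: 129 × 17/22 = 99.68 → 100.

Cast on 104 stitches; work 100 rows.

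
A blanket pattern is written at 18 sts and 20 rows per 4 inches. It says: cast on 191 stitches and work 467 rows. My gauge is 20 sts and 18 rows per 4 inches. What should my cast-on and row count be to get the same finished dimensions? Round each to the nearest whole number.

Stitches: 191 × 20/18 = 212.22 → 212.
Rows: 467 × 18/20 = 420.30 → 420.

Cast on 212 stitches; work 420 rows.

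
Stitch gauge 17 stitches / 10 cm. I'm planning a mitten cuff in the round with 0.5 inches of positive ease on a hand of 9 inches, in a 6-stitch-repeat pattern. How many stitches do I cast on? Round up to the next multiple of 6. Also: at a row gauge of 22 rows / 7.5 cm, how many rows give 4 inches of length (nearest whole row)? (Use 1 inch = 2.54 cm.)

Finished = 9 + 0.5 = 9.5 inches.
9.5 inches × 2.54 = 24.13 cm.
17/10 = 1.7 sts per cm; 24.13 × 1.7 = 41.02 sts.
Next multiple of 6 → 42.
4 inches = 10.16 cm; × 2.933 = 29.80 → 30 rows.

Cast on 42 stitches; work 30 rows.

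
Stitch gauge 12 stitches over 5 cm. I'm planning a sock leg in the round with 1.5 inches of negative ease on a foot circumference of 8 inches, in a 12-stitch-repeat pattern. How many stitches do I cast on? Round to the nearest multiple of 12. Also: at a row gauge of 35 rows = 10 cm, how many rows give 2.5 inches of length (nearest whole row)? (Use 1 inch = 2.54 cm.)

Cast on 36 stitches; work 22 rows.

Finished = 8 − 1.5 = 6.5 inches.
6.5 inches × 2.54 = 16.51 cm.
12/5 = 2.4 sts per cm; 16.51 × 2.4 = 39.62 sts.
Nearest multiple of 12 → 36.
2.5 inches = 6.35 cm; × 3.5 = 22.23 → 22 rows.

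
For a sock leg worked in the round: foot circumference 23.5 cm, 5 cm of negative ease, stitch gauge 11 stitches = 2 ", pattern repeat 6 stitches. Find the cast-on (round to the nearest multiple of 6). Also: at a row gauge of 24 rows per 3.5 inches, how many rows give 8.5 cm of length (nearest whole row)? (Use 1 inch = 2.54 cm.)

Cast on 42 stitches; work 23 rows.

Finished = 23.5 − 5 = 18.5 cm.
18.5 cm × 1/2.54 = 7.28 inches.
11/2 = 5.5 sts per in; 7.28 × 5.5 = 40.06 sts.
Nearest multiple of 6 → 42.
8.5 cm = 3.35 inches; × 6.857 = 22.95 → 23 rows.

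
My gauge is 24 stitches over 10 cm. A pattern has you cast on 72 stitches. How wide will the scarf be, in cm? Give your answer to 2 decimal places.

30.00 cm.

24 stitches / 10 cm = 2.4 stitches per cm.
72 / 2.4 = 30.000 cm.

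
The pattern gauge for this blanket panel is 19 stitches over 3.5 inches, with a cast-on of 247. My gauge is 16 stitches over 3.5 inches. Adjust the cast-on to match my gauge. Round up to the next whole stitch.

Scale factor = 16 / 19 = 0.842.
247 × 16 / 19 = 208.00 sts.

208 stitches.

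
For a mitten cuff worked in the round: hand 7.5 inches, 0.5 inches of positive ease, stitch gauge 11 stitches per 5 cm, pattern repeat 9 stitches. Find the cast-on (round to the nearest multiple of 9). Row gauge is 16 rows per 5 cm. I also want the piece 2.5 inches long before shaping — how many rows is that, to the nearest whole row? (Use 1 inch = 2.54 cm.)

Cast on 45 stitches; work 20 rows.

Finished = 7.5 + 0.5 = 8 inches.
8 inches × 2.54 = 20.32 cm.
11/5 = 2.2 sts per cm; 20.32 × 2.2 = 44.70 sts.
Nearest multiple of 9 → 45.
2.5 inches = 6.35 cm; × 3.2 = 20.32 → 20 rows.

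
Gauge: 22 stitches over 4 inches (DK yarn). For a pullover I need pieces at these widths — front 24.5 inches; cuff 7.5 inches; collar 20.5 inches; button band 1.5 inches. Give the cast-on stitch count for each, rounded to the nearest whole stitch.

Rate = 22/4 = 5.5 sts per in.
front: 24.5 × 5.5 = 134.75 → 135.
cuff: 7.5 × 5.5 = 41.25 → 41.
collar: 20.5 × 5.5 = 112.75 → 113.
button band: 1.5 × 5.5 = 8.25 → 8.

front 135; cuff 41; collar 113; button band 8.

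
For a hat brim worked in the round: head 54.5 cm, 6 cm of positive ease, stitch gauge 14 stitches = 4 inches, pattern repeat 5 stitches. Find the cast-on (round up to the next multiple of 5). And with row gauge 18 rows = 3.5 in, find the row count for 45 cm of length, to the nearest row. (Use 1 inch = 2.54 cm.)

Finished = 54.5 + 6 = 60.5 cm.
60.5 cm × 1/2.54 = 23.82 inches.
14/4 = 3.5 sts per in; 23.82 × 3.5 = 83.37 sts.
Next multiple of 5 → 85.
45 cm = 17.72 inches; × 5.143 = 91.11 → 91 rows.

Cast on 85 stitches; work 91 rows.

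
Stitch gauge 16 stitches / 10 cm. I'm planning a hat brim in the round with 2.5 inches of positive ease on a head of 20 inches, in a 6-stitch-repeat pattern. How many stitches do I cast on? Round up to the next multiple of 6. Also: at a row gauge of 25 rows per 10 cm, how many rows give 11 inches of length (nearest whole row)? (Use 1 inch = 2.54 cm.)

Cast on 96 stitches; work 70 rows.

Finished = 20 + 2.5 = 22.5 inches.
22.5 inches × 2.54 = 57.15 cm.
16/10 = 1.6 sts per cm; 57.15 × 1.6 = 91.44 sts.
Next multiple of 6 → 96.
11 inches = 27.94 cm; × 2.5 = 69.85 → 70 rows.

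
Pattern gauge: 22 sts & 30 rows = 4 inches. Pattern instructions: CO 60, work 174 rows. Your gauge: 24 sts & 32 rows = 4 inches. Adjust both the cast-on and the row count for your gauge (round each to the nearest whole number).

Cast on 65 stitches; work 186 rows.

Stitches: 60 × 24/22 = 65.45 → 65.
Rows: 174 × 32/30 = 185.60 → 186.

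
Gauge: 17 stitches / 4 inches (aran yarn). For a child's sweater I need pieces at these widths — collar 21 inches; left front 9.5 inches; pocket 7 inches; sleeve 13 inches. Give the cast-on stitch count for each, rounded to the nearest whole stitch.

Rate = 17/4 = 4.25 sts per in.
collar: 21 × 4.25 = 89.25 → 89.
left front: 9.5 × 4.25 = 40.38 → 40.
pocket: 7 × 4.25 = 29.75 → 30.
sleeve: 13 × 4.25 = 55.25 → 55.

collar 89; left front 40; pocket 30; sleeve 55.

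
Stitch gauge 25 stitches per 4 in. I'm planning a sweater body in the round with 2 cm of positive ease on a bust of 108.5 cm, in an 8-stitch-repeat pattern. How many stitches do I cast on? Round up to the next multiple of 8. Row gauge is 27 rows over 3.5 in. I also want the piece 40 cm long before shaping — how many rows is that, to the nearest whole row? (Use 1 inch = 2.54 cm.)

Finished = 108.5 + 2 = 110.5 cm.
110.5 cm × 1/2.54 = 43.50 inches.
25/4 = 6.25 sts per in; 43.50 × 6.25 = 271.90 sts.
Next multiple of 8 → 272.
40 cm = 15.75 inches; × 7.714 = 121.48 → 121 rows.

Cast on 272 stitches; work 121 rows.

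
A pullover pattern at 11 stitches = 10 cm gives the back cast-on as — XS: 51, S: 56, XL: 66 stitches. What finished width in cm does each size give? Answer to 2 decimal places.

11/10 = 1.1 sts per cm.
XS: 51 / 1.1 = 46.364 → 46.36 cm.
S: 56 / 1.1 = 50.909 → 50.91 cm.
XL: 66 / 1.1 = 60.000 → 60.00 cm.

XS 46.36 cm; S 50.91 cm; XL 60.00 cm.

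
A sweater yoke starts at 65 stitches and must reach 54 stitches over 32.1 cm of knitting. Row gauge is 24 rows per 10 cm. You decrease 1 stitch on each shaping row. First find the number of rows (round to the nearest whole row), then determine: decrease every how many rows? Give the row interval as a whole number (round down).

Rows = 32.1 × 2.4 = 77.0 → 77 rows.
Stitches to remove: 11 → 11 shaping rows (at 1 st each).
77 / 11 = 7.00 → every 7 rows.

Decrease every 7th row.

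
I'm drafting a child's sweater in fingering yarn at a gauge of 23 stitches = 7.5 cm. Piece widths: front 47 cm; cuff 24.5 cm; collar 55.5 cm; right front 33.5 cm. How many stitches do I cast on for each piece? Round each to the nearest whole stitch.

Rate = 23/7.5 = 3.067 sts per cm.
front: 47 × 3.067 = 144.13 → 144.
cuff: 24.5 × 3.067 = 75.13 → 75.
collar: 55.5 × 3.067 = 170.20 → 170.
right front: 33.5 × 3.067 = 102.73 → 103.

front 144; cuff 75; collar 170; right front 103.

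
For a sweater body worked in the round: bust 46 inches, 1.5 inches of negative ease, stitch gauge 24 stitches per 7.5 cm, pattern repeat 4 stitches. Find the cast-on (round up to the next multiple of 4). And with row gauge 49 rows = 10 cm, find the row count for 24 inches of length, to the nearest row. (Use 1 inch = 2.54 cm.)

Cast on 364 stitches; work 299 rows.

Finished = 46 − 1.5 = 44.5 inches.
44.5 inches × 2.54 = 113.03 cm.
24/7.5 = 3.2 sts per cm; 113.03 × 3.2 = 361.70 sts.
Next multiple of 4 → 364.
24 inches = 60.96 cm; × 4.9 = 298.70 → 299 rows.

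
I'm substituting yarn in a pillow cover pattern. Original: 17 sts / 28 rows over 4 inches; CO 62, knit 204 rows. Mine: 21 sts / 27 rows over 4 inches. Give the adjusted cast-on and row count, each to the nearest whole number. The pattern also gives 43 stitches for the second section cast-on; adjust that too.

Stitches: 62 × 21/17 = 76.59 → 77.
Rows: 204 × 27/28 = 196.71 → 197.
second section cast-on: 43 × 21/17 = 53.12 → 53.

Cast on 77 stitches; work 197 rows; second section cast-on 53 stitches.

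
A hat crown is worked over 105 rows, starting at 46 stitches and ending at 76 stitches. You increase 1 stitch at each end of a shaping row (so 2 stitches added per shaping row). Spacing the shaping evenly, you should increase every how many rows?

Stitches to add: |76 − 46| = 30.
Shaping rows needed: 30 / 2 = 15.
105 rows / 15 = every 7 rows.

Increase every 7th row.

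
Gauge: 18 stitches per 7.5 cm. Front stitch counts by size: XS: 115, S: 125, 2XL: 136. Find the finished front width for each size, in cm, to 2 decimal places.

18/7.5 = 2.4 sts per cm.
XS: 115 / 2.4 = 47.917 → 47.92 cm.
S: 125 / 2.4 = 52.083 → 52.08 cm.
2XL: 136 / 2.4 = 56.667 → 56.67 cm.

XS 47.92 cm; S 52.08 cm; 2XL 56.67 cm.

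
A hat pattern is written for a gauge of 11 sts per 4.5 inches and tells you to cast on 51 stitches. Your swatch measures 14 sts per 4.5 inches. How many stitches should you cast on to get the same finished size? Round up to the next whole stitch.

CO 65 sts.

Scale factor = 14 / 11 = 1.273.
51 × 14 / 11 = 64.91 sts.
→ 65 sts.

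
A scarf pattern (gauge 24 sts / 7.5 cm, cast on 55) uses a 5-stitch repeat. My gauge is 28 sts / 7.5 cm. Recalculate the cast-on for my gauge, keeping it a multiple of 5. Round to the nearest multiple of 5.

55 × 28 / 24 = 64.17.
Nearest multiple of 5: 65.

CO 65 sts.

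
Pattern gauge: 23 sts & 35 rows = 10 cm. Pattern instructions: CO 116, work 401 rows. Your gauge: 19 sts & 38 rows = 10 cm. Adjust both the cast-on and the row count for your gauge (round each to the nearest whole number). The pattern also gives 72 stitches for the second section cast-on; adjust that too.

Cast on 96 stitches; work 435 rows; second section cast-on 59 stitches.

Stitches: 116 × 19/23 = 95.83 → 96.
Rows: 401 × 38/35 = 435.37 → 435.
second section cast-on: 72 × 19/23 = 59.48 → 59.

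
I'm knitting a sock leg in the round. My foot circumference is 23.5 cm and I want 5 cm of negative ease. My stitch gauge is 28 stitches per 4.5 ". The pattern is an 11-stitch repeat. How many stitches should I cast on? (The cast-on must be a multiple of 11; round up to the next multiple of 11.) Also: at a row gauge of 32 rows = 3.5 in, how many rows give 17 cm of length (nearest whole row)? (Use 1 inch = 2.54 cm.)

Cast on 55 stitches; work 61 rows.

Finished = 23.5 − 5 = 18.5 cm.
18.5 cm × 1/2.54 = 7.28 inches.
28/4.5 = 6.222 sts per in; 7.28 × 6.222 = 45.32 sts.
Next multiple of 11 → 55.
17 cm = 6.69 inches; × 9.143 = 61.19 → 61 rows.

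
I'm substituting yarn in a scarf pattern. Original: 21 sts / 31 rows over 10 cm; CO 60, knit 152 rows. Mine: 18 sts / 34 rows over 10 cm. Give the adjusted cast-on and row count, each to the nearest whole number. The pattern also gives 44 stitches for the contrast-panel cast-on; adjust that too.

Stitches: 60 × 18/21 = 51.43 → 51.
Rows: 152 × 34/31 = 166.71 → 167.
contrast-panel cast-on: 44 × 18/21 = 37.71 → 38.

Cast on 51 stitches; work 167 rows; contrast-panel cast-on 38 stitches.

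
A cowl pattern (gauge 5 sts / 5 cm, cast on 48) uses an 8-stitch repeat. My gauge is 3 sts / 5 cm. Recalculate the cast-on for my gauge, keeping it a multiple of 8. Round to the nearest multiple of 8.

48 × 3 / 5 = 28.80.
Nearest multiple of 8: 32.

Cast on 32 stitches.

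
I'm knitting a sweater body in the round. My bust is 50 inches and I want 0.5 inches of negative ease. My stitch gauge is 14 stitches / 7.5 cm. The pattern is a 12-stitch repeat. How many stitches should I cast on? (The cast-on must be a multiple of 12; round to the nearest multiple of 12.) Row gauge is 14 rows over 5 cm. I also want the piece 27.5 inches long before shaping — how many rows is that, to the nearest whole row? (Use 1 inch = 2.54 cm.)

Cast on 240 stitches; work 196 rows.

Finished = 50 − 0.5 = 49.5 inches.
49.5 inches × 2.54 = 125.73 cm.
14/7.5 = 1.867 sts per cm; 125.73 × 1.867 = 234.70 sts.
Nearest multiple of 12 → 240.
27.5 inches = 69.85 cm; × 2.8 = 195.58 → 196 rows.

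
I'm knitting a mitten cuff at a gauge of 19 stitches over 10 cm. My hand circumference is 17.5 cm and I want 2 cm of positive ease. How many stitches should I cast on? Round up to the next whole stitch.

Finished = 17.5 + 2 = 19.5 cm.
19 / 10 = 1.9 sts per cm.
19.50 × 1.9 = 37.05 sts.
→ 38 sts.

38 stitches.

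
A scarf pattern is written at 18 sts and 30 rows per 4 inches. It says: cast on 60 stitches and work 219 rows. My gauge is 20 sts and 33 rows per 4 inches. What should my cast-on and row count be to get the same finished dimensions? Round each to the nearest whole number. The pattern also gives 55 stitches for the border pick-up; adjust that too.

Stitches: 60 × 20/18 = 66.67 → 67.
Rows: 219 × 33/30 = 240.90 → 241.
border pick-up: 55 × 20/18 = 61.11 → 61.

Cast on 67 stitches; work 241 rows; border pick-up 61 stitches.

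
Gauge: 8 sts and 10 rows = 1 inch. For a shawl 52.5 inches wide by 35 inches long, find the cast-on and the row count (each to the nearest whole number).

Stitch gauge = 8/1 = 8 sts/in; 52.5 × 8 = 420.00 → 420 sts.
Row gauge = 10/1 = 10 rows/in; 35 × 10 = 350.00 → 350 rows.

Cast on 420 stitches and work 350 rows.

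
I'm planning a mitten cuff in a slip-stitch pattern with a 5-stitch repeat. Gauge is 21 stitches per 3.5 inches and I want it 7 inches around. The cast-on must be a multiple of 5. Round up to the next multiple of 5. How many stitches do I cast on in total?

CO 45 sts.

21 / 3.5 = 6 sts per inch.
7 × 6 = 42.00 sts.
Next multiple of 5: 45.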